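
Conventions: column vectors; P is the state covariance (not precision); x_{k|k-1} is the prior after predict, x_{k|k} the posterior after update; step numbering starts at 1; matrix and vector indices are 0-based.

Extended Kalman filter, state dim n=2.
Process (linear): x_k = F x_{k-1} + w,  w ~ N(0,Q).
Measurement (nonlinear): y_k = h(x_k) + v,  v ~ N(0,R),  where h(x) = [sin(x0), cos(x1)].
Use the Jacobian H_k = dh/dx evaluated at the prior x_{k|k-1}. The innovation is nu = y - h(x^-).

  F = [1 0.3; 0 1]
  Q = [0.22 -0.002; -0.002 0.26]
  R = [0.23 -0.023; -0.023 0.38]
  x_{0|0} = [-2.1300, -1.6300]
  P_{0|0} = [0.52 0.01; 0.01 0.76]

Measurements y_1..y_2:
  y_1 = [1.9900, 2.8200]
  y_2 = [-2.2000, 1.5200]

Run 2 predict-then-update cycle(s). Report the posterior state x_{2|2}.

step 1: x^-=[-2.6190, -1.6300]  P^-=[0.8144 0.2360; 0.2360 1.0200]  H_jac=[-0.8665 0.0000; 0.0000 0.9982]  S=[0.8415 -0.2271; -0.2271 1.3964]  K=[-0.8295 0.0338; -0.0483 0.7213]  nu=[2.4891, 2.8792]  x^+=[-4.5865, 0.3264]  P^+=[0.2211 0.0320; 0.0320 0.2757]
step 2: x^-=[-4.4885, 0.3264]  P^-=[0.4851 0.1127; 0.1127 0.5357]  H_jac=[-0.2220 0.0000; 0.0000 -0.3207]  S=[0.2539 -0.0150; -0.0150 0.4351]  K=[-0.4299 -0.0978; -0.1221 -0.3990]  nu=[-3.1750, 0.5728]  x^+=[-3.1797, 0.4854]  P^+=[0.4352 0.0851; 0.0851 0.4641]

x_post = [-3.1797, 0.4854]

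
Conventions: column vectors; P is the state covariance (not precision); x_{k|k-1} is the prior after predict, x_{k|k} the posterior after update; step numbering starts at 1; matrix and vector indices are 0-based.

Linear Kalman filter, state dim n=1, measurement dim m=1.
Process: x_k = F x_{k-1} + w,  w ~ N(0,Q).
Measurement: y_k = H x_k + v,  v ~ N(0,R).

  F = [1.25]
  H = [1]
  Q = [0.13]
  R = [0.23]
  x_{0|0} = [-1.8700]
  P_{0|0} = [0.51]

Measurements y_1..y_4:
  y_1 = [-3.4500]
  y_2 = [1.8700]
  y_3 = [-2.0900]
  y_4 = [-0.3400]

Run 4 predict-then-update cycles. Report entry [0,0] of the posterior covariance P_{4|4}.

P_post[0,0] = 0.1387

step 1: x^-=[-2.3375]  P^-=[0.9269]  S=[1.1569]  K=[0.8012]  nu=[-1.1125]  x^+=[-3.2288]  P^+=[0.1843]
step 2: x^-=[-4.0360]  P^-=[0.4179]  S=[0.6479]  K=[0.6450]  nu=[5.9060]  x^+=[-0.2265]  P^+=[0.1484]
step 3: x^-=[-0.2831]  P^-=[0.3618]  S=[0.5918]  K=[0.6114]  nu=[-1.8069]  x^+=[-1.3878]  P^+=[0.1406]
step 4: x^-=[-1.7347]  P^-=[0.3497]  S=[0.5797]  K=[0.6032]  nu=[1.3947]  x^+=[-0.8934]  P^+=[0.1387]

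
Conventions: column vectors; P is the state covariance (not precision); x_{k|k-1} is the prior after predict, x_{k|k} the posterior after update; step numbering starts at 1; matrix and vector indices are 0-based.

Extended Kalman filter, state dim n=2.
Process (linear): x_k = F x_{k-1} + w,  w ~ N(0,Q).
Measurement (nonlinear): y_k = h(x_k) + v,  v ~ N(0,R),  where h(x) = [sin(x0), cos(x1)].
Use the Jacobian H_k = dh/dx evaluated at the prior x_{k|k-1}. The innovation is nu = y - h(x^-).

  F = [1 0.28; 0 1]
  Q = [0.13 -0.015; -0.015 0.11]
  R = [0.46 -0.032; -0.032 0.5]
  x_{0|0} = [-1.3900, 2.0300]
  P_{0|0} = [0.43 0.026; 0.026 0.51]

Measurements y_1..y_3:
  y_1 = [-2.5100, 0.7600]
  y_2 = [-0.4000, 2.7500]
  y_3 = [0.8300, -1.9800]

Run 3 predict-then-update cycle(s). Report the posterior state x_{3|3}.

step 1: x^-=[-0.8216, 2.0300]  P^-=[0.6145 0.1538; 0.1538 0.6200]  H_jac=[0.6811 0.0000; 0.0000 -0.8964]  S=[0.7450 -0.1259; -0.1259 0.9982]  K=[0.5501 -0.0687; 0.0475 -0.5508]  nu=[-1.7778, 1.2032]  x^+=[-1.8823, 1.2828]  P^+=[0.3748 0.0580; 0.0580 0.3089]
step 2: x^-=[-1.5231, 1.2828]  P^-=[0.5615 0.1295; 0.1295 0.4189]  H_jac=[0.0476 0.0000; 0.0000 -0.9588]  S=[0.4613 -0.0379; -0.0379 0.8851]  K=[0.0466 -0.1383; -0.0240 -0.4548]  nu=[0.5989, 2.4660]  x^+=[-1.8362, 0.1468]  P^+=[0.5431 0.0737; 0.0737 0.2364]
step 3: x^-=[-1.7950, 0.1468]  P^-=[0.7329 0.1248; 0.1248 0.3464]  H_jac=[-0.2224 0.0000; 0.0000 -0.1463]  S=[0.4962 -0.0279; -0.0279 0.5074]  K=[-0.3315 -0.0542; -0.0618 -0.1033]  nu=[1.8050, -2.9692]  x^+=[-2.2322, 0.3420]  P^+=[0.6779 0.1129; 0.1129 0.3394]

x_post = [-2.2322, 0.3420]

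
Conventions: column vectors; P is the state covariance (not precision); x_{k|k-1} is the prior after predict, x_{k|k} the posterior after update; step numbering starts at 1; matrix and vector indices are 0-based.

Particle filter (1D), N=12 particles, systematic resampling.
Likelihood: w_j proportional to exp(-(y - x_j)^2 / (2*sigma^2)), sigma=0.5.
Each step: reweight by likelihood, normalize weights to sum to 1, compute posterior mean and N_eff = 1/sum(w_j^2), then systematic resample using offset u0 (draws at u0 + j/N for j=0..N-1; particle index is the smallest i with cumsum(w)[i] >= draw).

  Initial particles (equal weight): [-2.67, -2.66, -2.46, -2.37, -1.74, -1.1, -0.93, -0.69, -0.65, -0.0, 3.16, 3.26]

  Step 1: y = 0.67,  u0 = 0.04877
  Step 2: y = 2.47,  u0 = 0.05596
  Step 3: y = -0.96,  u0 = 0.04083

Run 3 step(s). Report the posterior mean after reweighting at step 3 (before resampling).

post_mean = 0.0000

step 1: w=[0.0000, 0.0000, 0.0000, 0.0000, 0.0000, 0.0040, 0.0127, 0.0526, 0.0651, 0.8655, 0.0000, 0.0000]  mean=-0.0948  Neff=1.3221  idx=[7, 8, 9, 9, 9, 9, 9, 9, 9, 9, 9, 9]
step 2: w=[0.0000, 0.0001, 0.1000, 0.1000, 0.1000, 0.1000, 0.1000, 0.1000, 0.1000, 0.1000, 0.1000, 0.1000]  mean=-0.0001  Neff=10.0022  idx=[2, 3, 4, 5, 5, 6, 7, 8, 9, 10, 10, 11]
step 3: w=[0.0833, 0.0833, 0.0833, 0.0833, 0.0833, 0.0833, 0.0833, 0.0833, 0.0833, 0.0833, 0.0833, 0.0833]  mean=0.0000  Neff=12.0000  idx=[0, 1, 2, 3, 4, 5, 6, 7, 8, 9, 10, 11]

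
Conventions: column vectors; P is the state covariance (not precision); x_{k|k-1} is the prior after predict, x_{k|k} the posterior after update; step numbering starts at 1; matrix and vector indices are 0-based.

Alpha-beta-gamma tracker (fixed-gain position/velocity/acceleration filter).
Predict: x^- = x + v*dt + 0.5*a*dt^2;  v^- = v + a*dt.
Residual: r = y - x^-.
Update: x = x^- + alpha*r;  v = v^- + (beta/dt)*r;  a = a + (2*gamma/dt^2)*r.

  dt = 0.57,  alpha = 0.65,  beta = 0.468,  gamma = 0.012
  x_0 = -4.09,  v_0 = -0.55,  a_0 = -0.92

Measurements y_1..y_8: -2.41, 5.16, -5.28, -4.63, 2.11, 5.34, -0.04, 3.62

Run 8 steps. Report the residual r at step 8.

step 1: x_pred=-4.5530  r=2.1430  x^+=-3.1600  v^+=0.6851  a^+=-0.7617
step 2: x_pred=-2.8933  r=8.0533  x^+=2.3414  v^+=6.8631  a^+=-0.1668
step 3: x_pred=6.2262  r=-11.5062  x^+=-1.2528  v^+=-2.6792  a^+=-1.0168
step 4: x_pred=-2.9452  r=-1.6848  x^+=-4.0403  v^+=-4.6421  a^+=-1.1412
step 5: x_pred=-6.8717  r=8.9817  x^+=-1.0336  v^+=2.0818  a^+=-0.4778
step 6: x_pred=0.0754  r=5.2646  x^+=3.4974  v^+=6.1320  a^+=-0.0889
step 7: x_pred=6.9782  r=-7.0182  x^+=2.4164  v^+=0.3190  a^+=-0.6073
step 8: x_pred=2.4996  r=1.1204  x^+=3.2278  v^+=0.8928  a^+=-0.5245

resid = 1.1204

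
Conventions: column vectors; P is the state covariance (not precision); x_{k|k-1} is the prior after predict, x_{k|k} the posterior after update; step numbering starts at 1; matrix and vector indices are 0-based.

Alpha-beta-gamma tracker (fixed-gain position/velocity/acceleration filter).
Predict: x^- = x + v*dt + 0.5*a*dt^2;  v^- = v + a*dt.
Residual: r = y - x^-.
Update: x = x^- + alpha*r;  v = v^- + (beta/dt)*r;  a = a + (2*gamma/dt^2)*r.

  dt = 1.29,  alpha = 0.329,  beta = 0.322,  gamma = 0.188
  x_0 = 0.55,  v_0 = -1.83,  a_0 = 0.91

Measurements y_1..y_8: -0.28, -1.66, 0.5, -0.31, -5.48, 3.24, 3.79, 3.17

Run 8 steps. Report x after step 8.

step 1: x_pred=-1.0535  r=0.7735  x^+=-0.7990  v^+=-0.4630  a^+=1.0848
step 2: x_pred=-0.4937  r=-1.1663  x^+=-0.8774  v^+=0.6452  a^+=0.8213
step 3: x_pred=0.6382  r=-0.1382  x^+=0.5928  v^+=1.6702  a^+=0.7900
step 4: x_pred=3.4046  r=-3.7146  x^+=2.1825  v^+=1.7621  a^+=-0.0493
step 5: x_pred=4.4146  r=-9.8946  x^+=1.1593  v^+=-0.7713  a^+=-2.2849
step 6: x_pred=-1.7369  r=4.9769  x^+=-0.0995  v^+=-2.4766  a^+=-1.1604
step 7: x_pred=-4.2598  r=8.0498  x^+=-1.6114  v^+=-1.9642  a^+=0.6584
step 8: x_pred=-3.5974  r=6.7674  x^+=-1.3709  v^+=0.5744  a^+=2.1875

x_post = -1.3709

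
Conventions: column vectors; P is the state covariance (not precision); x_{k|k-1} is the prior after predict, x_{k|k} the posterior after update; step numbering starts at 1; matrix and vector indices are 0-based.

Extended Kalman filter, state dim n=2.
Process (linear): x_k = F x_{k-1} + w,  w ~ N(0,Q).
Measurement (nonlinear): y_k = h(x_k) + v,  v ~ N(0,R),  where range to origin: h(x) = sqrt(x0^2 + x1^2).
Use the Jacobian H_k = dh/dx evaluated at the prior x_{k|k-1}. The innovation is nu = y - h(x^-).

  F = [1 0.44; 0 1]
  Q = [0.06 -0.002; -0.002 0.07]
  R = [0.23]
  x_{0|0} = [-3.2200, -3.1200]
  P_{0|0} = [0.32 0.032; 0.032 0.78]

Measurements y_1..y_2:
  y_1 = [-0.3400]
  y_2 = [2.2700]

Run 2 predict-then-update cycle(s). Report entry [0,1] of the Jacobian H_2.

H_jac[0,1] = 0.5177

step 1: x^-=[-4.5928, -3.1200]  P^-=[0.5592 0.3732; 0.3732 0.8500]  H_jac=[-0.8272 -0.5619]  S=[1.2279]  K=[-0.5475; -0.6404]  nu=[-5.8923]  x^+=[-1.3670, 0.6533]  P^+=[0.1911 -0.0573; -0.0573 0.3464]
step 2: x^-=[-1.0796, 0.6533]  P^-=[0.2678 0.0931; 0.0931 0.4164]  H_jac=[-0.8555 0.5177]  S=[0.4551]  K=[-0.3974; 0.2986]  nu=[1.0082]  x^+=[-1.4802, 0.9544]  P^+=[0.1959 0.1472; 0.1472 0.3759]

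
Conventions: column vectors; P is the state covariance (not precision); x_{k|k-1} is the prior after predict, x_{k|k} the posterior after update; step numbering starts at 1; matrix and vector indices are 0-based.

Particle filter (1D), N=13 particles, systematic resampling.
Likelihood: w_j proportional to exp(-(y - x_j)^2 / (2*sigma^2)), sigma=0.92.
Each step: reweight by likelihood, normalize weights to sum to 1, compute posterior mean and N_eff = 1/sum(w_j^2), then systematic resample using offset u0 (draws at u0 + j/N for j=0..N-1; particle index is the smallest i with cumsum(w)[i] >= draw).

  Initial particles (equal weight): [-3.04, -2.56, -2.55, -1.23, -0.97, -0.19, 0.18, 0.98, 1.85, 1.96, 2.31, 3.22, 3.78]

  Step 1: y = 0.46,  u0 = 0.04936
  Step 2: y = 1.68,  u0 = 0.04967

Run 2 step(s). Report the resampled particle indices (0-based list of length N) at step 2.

step 1: w=[0.0002, 0.0012, 0.0012, 0.0486, 0.0784, 0.2045, 0.2506, 0.2238, 0.0838, 0.0695, 0.0348, 0.0029, 0.0004]  mean=0.4654  Neff=5.6715  idx=[3, 4, 5, 5, 6, 6, 6, 7, 7, 7, 8, 9, 10]
step 2: w=[0.0011, 0.0026, 0.0210, 0.0210, 0.0438, 0.0438, 0.0438, 0.1239, 0.1239, 0.1239, 0.1626, 0.1579, 0.1309]  mean=1.2886  Neff=8.2526  idx=[4, 5, 7, 7, 8, 9, 9, 10, 10, 11, 11, 12, 12]

resampled_idx = [4, 5, 7, 7, 8, 9, 9, 10, 10, 11, 11, 12, 12]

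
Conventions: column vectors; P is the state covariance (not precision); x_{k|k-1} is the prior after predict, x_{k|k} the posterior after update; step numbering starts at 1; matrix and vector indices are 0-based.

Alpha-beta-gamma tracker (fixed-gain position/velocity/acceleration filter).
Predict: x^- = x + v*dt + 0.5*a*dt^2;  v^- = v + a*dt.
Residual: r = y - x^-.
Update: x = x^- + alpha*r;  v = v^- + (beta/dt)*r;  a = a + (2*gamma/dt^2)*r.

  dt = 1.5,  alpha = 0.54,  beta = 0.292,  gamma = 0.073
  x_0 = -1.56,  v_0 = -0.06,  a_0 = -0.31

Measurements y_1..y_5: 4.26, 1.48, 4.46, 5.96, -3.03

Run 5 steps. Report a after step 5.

step 1: x_pred=-1.9988  r=6.2588  x^+=1.3810  v^+=0.6934  a^+=0.0961
step 2: x_pred=2.5292  r=-1.0492  x^+=1.9626  v^+=0.6333  a^+=0.0280
step 3: x_pred=2.9441  r=1.5159  x^+=3.7627  v^+=0.9705  a^+=0.1264
step 4: x_pred=5.3606  r=0.5994  x^+=5.6843  v^+=1.2768  a^+=0.1653
step 5: x_pred=7.7854  r=-10.8154  x^+=1.9451  v^+=-0.5807  a^+=-0.5365

a_post = -0.5365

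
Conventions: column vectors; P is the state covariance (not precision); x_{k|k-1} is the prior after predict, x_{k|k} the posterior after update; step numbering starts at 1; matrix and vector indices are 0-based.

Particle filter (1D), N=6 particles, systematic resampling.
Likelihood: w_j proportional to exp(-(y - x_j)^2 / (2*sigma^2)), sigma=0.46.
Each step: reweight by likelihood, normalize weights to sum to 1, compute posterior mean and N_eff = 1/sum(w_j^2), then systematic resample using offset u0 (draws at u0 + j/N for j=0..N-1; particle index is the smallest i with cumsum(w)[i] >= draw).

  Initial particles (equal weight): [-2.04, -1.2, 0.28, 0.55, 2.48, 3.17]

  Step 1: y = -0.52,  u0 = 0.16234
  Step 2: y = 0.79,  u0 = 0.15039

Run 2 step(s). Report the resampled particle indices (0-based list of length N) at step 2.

step 1: w=[0.0068, 0.5350, 0.3516, 0.1066, 0.0000, 0.0000]  mean=-0.4987  Neff=2.3740  idx=[1, 1, 1, 2, 2, 3]
step 2: w=[0.0000, 0.0000, 0.0000, 0.2767, 0.2767, 0.4465]  mean=0.4004  Neff=2.8372  idx=[3, 4, 4, 5, 5, 5]

resampled_idx = [3, 4, 4, 5, 5, 5]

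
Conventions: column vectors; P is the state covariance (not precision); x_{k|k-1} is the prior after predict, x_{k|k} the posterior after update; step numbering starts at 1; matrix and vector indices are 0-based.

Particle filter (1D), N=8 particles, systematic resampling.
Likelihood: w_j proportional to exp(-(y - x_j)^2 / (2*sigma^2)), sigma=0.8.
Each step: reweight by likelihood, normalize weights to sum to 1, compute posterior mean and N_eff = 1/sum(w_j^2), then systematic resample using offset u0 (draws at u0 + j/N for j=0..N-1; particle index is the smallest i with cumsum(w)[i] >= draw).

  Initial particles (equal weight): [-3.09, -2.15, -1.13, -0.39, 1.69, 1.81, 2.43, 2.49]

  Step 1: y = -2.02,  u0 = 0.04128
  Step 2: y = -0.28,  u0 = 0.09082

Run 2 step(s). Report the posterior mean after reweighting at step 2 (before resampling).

post_mean = -1.3253

step 1: w=[0.1985, 0.4791, 0.2615, 0.0609, 0.0000, 0.0000, 0.0000, 0.0000]  mean=-1.9626  Neff=2.9323  idx=[0, 0, 1, 1, 1, 1, 2, 2]
step 2: w=[0.0015, 0.0015, 0.0464, 0.0464, 0.0464, 0.0464, 0.4056, 0.4056]  mean=-1.3253  Neff=2.9610  idx=[3, 6, 6, 6, 6, 7, 7, 7]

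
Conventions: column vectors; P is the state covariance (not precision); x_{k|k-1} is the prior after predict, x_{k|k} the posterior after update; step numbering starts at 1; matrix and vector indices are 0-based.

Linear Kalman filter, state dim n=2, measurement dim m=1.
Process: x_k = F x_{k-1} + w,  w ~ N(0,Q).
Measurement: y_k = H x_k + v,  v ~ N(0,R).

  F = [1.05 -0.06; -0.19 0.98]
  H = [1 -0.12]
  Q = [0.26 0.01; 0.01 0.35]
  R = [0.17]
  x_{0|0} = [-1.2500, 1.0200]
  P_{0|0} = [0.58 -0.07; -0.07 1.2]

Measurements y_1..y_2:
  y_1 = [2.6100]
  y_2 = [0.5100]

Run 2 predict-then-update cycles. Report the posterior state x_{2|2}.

step 1: x^-=[-1.3737, 1.2371]  P^-=[0.9126 -0.2491; -0.2491 1.5495]  S=[1.1647]  K=[0.8092; -0.3735]  nu=[4.1322]  x^+=[1.9701, -0.3064]  P^+=[0.1499 0.1029; 0.1029 1.3870]
step 2: x^-=[2.0870, -0.6745]  P^-=[0.4173 0.0056; 0.0056 1.6491]  S=[0.6097]  K=[0.6833; -0.3153]  nu=[-1.6579]  x^+=[0.9541, -0.1517]  P^+=[0.1326 0.1370; 0.1370 1.5885]

x_post = [0.9541, -0.1517]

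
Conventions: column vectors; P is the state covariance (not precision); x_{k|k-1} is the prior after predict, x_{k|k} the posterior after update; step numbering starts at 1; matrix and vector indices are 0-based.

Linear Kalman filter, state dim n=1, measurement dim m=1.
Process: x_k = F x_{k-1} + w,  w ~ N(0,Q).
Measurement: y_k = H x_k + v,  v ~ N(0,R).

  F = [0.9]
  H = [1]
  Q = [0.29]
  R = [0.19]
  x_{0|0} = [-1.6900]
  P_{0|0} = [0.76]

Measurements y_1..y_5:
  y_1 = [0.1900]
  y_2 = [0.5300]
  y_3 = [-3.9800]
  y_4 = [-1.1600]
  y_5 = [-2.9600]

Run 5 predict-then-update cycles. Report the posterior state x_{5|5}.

x_post = [-2.4482]

step 1: x^-=[-1.5210]  P^-=[0.9056]  S=[1.0956]  K=[0.8266]  nu=[1.7110]  x^+=[-0.1067]  P^+=[0.1571]
step 2: x^-=[-0.0961]  P^-=[0.4172]  S=[0.6072]  K=[0.6871]  nu=[0.6261]  x^+=[0.3341]  P^+=[0.1305]
step 3: x^-=[0.3007]  P^-=[0.3957]  S=[0.5857]  K=[0.6756]  nu=[-4.2807]  x^+=[-2.5915]  P^+=[0.1284]
step 4: x^-=[-2.3323]  P^-=[0.3940]  S=[0.5840]  K=[0.6746]  nu=[1.1723]  x^+=[-1.5414]  P^+=[0.1282]
step 5: x^-=[-1.3873]  P^-=[0.3938]  S=[0.5838]  K=[0.6746]  nu=[-1.5727]  x^+=[-2.4482]  P^+=[0.1282]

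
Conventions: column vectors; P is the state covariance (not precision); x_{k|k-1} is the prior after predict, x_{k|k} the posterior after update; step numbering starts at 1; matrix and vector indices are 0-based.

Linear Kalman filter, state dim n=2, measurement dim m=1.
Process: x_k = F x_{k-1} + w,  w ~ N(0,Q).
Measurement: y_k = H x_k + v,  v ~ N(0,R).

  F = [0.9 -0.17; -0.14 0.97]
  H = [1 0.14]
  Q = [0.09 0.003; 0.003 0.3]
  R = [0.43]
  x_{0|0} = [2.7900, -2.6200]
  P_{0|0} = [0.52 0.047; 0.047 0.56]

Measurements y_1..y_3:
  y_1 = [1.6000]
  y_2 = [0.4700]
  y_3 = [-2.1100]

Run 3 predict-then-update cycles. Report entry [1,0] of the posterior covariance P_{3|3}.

step 1: x^-=[2.9564, -2.9320]  P^-=[0.5130 -0.1127; -0.1127 0.8243]  S=[0.9276]  K=[0.5360; 0.0029]  nu=[-0.9459]  x^+=[2.4494, -2.9347]  P^+=[0.2465 -0.1142; -0.1142 0.8243]
step 2: x^-=[2.7033, -3.1896]  P^-=[0.3484 -0.2664; -0.2664 1.1114]  S=[0.7256]  K=[0.4288; -0.1526]  nu=[-1.7868]  x^+=[1.9372, -2.9169]  P^+=[0.2150 -0.2189; -0.2189 1.0945]
step 3: x^-=[2.2394, -3.1006]  P^-=[0.3628 -0.4009; -0.4009 1.3935]  S=[0.7078]  K=[0.4332; -0.2907]  nu=[-3.9153]  x^+=[0.5432, -1.9624]  P^+=[0.2299 -0.3117; -0.3117 1.3337]

P_post[1,0] = -0.3117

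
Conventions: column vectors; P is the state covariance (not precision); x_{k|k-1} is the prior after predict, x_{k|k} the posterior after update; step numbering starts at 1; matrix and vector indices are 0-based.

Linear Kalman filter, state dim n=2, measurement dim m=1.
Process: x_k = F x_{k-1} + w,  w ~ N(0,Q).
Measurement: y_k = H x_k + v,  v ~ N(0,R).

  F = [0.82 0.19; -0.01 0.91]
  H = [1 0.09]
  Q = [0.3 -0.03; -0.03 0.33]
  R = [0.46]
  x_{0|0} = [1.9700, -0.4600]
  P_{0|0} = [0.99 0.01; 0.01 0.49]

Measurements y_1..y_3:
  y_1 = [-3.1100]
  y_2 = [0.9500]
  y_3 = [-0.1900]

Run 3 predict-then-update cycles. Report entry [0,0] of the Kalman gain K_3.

step 1: x^-=[1.5280, -0.4383]  P^-=[0.9865 0.0540; 0.0540 0.7357]  S=[1.4622]  K=[0.6780; 0.0822]  nu=[-4.5986]  x^+=[-1.5898, -0.8165]  P^+=[0.3144 -0.0275; -0.0275 0.7258]
step 2: x^-=[-1.4588, -0.7271]  P^-=[0.5290 0.0725; 0.0725 0.9316]  S=[1.0096]  K=[0.5304; 0.1548]  nu=[2.4742]  x^+=[-0.1464, -0.3441]  P^+=[0.2449 -0.0105; -0.0105 0.9074]
step 3: x^-=[-0.1854, -0.3117]  P^-=[0.4942 0.1171; 0.1171 1.0816]  S=[0.9840]  K=[0.5129; 0.2179]  nu=[0.0234]  x^+=[-0.1734, -0.3066]  P^+=[0.2353 0.0071; 0.0071 1.0349]

K[0,0] = 0.5129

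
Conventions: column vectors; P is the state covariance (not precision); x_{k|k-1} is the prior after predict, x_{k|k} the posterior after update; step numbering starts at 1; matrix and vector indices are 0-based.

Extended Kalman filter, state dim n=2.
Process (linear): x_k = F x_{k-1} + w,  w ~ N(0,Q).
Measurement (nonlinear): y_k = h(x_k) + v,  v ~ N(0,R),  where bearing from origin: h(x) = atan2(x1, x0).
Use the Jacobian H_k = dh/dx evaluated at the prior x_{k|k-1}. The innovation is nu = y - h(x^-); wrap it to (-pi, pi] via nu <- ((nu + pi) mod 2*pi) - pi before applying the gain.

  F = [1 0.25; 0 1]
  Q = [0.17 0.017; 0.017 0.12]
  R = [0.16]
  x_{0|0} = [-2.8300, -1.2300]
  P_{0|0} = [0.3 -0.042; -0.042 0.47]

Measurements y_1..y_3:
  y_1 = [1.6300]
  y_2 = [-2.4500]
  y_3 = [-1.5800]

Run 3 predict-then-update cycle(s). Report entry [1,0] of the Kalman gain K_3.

K[1,0] = -0.7101

step 1: x^-=[-3.1375, -1.2300]  P^-=[0.4784 0.0925; 0.0925 0.5900]  H_jac=[0.1083 -0.2763]  S=[0.2051]  K=[0.1280; -0.7459]  nu=[-1.8852]  x^+=[-3.3788, 0.1761]  P^+=[0.4750 0.1121; 0.1121 0.4759]
step 2: x^-=[-3.3348, 0.1761]  P^-=[0.7308 0.2481; 0.2481 0.5959]  H_jac=[-0.0158 -0.2990]  S=[0.2158]  K=[-0.3972; -0.8438]  nu=[0.7443]  x^+=[-3.6304, -0.4520]  P^+=[0.6968 0.1757; 0.1757 0.4422]
step 3: x^-=[-3.7435, -0.4520]  P^-=[0.9823 0.3033; 0.3033 0.5622]  H_jac=[0.0318 -0.2633]  S=[0.1949]  K=[-0.2495; -0.7101]  nu=[1.4414]  x^+=[-4.1031, -1.4756]  P^+=[0.9701 0.2688; 0.2688 0.4640]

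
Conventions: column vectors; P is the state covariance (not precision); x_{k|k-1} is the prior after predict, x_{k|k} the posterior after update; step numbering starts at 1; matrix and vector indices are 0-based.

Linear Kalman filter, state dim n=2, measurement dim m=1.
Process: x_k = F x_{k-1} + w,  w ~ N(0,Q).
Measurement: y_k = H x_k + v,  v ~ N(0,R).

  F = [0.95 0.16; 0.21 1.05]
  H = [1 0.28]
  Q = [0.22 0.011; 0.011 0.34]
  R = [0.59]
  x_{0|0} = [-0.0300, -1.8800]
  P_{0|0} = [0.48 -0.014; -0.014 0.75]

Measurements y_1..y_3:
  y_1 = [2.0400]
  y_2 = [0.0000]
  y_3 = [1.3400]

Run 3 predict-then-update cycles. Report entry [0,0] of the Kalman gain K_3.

step 1: x^-=[-0.3293, -1.9803]  P^-=[0.6681 0.2183; 0.2183 1.1819]  S=[1.4731]  K=[0.4951; 0.3729]  nu=[2.9238]  x^+=[1.1182, -0.8901]  P^+=[0.3071 -0.0536; -0.0536 0.9771]
step 2: x^-=[0.9199, -0.6998]  P^-=[0.5059 0.1812; 0.1812 1.4071]  S=[1.3076]  K=[0.4257; 0.4398]  nu=[-0.7239]  x^+=[0.6117, -1.0182]  P^+=[0.2690 -0.0637; -0.0637 1.1542]
step 3: x^-=[0.4182, -0.9407]  P^-=[0.4729 0.1929; 0.1929 1.5962]  S=[1.2961]  K=[0.4066; 0.4937]  nu=[1.1852]  x^+=[0.9001, -0.3556]  P^+=[0.2587 -0.0672; -0.0672 1.2804]

K[0,0] = 0.4066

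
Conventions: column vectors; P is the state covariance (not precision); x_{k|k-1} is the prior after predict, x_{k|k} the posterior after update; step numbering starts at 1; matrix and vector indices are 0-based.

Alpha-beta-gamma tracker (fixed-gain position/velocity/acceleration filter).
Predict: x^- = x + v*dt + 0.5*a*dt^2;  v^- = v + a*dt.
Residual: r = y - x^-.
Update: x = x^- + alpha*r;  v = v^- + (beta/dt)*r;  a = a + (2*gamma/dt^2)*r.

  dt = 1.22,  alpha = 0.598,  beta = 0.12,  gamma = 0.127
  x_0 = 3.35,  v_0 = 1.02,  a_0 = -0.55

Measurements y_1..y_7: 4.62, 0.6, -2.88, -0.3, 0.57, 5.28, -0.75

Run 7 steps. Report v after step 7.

v_post = 1.1780

step 1: x_pred=4.1851  r=0.4349  x^+=4.4452  v^+=0.3918  a^+=-0.4758
step 2: x_pred=4.5691  r=-3.9691  x^+=2.1956  v^+=-0.5791  a^+=-1.1531
step 3: x_pred=0.6309  r=-3.5109  x^+=-1.4686  v^+=-2.3312  a^+=-1.7523
step 4: x_pred=-5.6167  r=5.3167  x^+=-2.4373  v^+=-3.9460  a^+=-0.8450
step 5: x_pred=-7.8803  r=8.4503  x^+=-2.8270  v^+=-4.1457  a^+=0.5971
step 6: x_pred=-7.4404  r=12.7204  x^+=0.1664  v^+=-2.1660  a^+=2.7679
step 7: x_pred=-0.4163  r=-0.3337  x^+=-0.6158  v^+=1.1780  a^+=2.7109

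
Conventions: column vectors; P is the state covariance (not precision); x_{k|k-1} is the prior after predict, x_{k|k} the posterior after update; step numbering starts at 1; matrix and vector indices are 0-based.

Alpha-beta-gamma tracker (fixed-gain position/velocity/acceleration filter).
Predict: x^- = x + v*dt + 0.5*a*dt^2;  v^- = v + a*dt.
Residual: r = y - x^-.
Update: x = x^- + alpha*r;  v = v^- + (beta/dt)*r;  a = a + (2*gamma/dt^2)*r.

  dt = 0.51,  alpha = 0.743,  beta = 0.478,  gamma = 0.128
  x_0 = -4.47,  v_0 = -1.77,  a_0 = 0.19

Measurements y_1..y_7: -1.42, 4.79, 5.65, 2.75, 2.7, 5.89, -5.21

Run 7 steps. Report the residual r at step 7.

step 1: x_pred=-5.3480  r=3.9280  x^+=-2.4295  v^+=2.0084  a^+=4.0561
step 2: x_pred=-0.8777  r=5.6677  x^+=3.3334  v^+=9.3891  a^+=9.6344
step 3: x_pred=9.3748  r=-3.7248  x^+=6.6073  v^+=10.8116  a^+=5.9683
step 4: x_pred=12.8974  r=-10.1474  x^+=5.3579  v^+=4.3448  a^+=-4.0191
step 5: x_pred=7.0510  r=-4.3510  x^+=3.8182  v^+=-1.7830  a^+=-8.3015
step 6: x_pred=1.8293  r=4.0607  x^+=4.8464  v^+=-2.2108  a^+=-4.3048
step 7: x_pred=3.1590  r=-8.3690  x^+=-3.0592  v^+=-12.2502  a^+=-12.5419

resid = -8.3690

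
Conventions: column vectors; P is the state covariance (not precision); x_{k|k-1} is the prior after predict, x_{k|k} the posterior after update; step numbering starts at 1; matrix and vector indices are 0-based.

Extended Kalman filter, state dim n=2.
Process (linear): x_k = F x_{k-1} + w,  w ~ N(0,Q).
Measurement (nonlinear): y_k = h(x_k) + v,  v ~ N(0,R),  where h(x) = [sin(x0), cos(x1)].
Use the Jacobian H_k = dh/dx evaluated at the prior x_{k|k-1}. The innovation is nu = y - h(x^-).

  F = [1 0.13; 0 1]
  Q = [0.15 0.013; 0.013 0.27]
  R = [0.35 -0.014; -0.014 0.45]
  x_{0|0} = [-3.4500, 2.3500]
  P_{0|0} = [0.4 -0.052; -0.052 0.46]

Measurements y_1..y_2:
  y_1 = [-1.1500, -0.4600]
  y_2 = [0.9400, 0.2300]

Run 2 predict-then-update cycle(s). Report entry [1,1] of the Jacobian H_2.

H_jac[1,1] = -0.7951

step 1: x^-=[-3.1445, 2.3500]  P^-=[0.5443 0.0208; 0.0208 0.7300]  H_jac=[-1.0000 0.0000; 0.0000 -0.7115]  S=[0.8942 0.0008; 0.0008 0.8195]  K=[-0.6086 -0.0175; -0.0227 -0.6337]  nu=[-1.1529, 0.2427]  x^+=[-2.4471, 2.2223]  P^+=[0.2128 -0.0009; -0.0009 0.4004]
step 2: x^-=[-2.1582, 2.2223]  P^-=[0.3693 0.0641; 0.0641 0.6704]  H_jac=[-0.5542 0.0000; 0.0000 -0.7951]  S=[0.4634 0.0143; 0.0143 0.8739]  K=[-0.4400 -0.0512; -0.0579 -0.6091]  nu=[1.7724, 0.8364]  x^+=[-2.9809, 1.6102]  P^+=[0.2766 0.0212; 0.0212 0.3437]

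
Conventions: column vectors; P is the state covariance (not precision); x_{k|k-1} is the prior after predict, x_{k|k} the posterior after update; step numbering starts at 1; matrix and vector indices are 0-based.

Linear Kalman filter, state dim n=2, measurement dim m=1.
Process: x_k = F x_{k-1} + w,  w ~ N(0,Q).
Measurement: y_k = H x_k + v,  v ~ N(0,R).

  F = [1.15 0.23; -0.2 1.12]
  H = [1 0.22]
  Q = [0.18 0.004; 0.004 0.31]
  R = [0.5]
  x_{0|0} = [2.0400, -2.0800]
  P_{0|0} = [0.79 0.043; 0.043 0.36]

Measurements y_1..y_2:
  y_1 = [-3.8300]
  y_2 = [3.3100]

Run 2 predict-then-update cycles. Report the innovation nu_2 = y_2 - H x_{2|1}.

innov = [6.7021]

step 1: x^-=[1.8676, -2.7376]  P^-=[1.2666 -0.0316; -0.0316 0.7739]  S=[1.7901]  K=[0.7036; 0.0775]  nu=[-5.0953]  x^+=[-1.7177, -3.1324]  P^+=[0.3802 -0.1292; -0.1292 0.7632]
step 2: x^-=[-2.6958, -3.1647]  P^-=[0.6549 -0.0473; -0.0473 1.3404]  S=[1.1990]  K=[0.5375; 0.2065]  nu=[6.7021]  x^+=[0.9069, -1.7806]  P^+=[0.3085 -0.1804; -0.1804 1.2893]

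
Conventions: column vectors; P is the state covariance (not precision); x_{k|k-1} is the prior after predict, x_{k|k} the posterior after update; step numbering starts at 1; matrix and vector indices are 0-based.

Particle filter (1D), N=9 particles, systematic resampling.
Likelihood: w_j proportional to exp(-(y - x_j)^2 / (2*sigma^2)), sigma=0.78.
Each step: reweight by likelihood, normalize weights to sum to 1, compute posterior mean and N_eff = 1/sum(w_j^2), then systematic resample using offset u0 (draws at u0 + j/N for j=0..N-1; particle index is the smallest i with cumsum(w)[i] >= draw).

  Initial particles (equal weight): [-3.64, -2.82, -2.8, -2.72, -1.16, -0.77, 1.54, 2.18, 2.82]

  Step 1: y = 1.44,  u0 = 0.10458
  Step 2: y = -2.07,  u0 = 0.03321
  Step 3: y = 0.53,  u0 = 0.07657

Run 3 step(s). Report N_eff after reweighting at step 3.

N_eff = 9.0000

step 1: w=[0.0000, 0.0000, 0.0000, 0.0000, 0.0021, 0.0097, 0.5331, 0.3427, 0.1124]  mean=1.8751  Neff=2.4132  idx=[6, 6, 6, 6, 7, 7, 7, 7, 8]
step 2: w=[0.2461, 0.2461, 0.2461, 0.2461, 0.0039, 0.0039, 0.0039, 0.0039, 0.0000]  mean=1.5501  Neff=4.1284  idx=[0, 0, 1, 1, 1, 2, 2, 3, 3]
step 3: w=[0.1111, 0.1111, 0.1111, 0.1111, 0.1111, 0.1111, 0.1111, 0.1111, 0.1111]  mean=1.5400  Neff=9.0000  idx=[0, 1, 2, 3, 4, 5, 6, 7, 8]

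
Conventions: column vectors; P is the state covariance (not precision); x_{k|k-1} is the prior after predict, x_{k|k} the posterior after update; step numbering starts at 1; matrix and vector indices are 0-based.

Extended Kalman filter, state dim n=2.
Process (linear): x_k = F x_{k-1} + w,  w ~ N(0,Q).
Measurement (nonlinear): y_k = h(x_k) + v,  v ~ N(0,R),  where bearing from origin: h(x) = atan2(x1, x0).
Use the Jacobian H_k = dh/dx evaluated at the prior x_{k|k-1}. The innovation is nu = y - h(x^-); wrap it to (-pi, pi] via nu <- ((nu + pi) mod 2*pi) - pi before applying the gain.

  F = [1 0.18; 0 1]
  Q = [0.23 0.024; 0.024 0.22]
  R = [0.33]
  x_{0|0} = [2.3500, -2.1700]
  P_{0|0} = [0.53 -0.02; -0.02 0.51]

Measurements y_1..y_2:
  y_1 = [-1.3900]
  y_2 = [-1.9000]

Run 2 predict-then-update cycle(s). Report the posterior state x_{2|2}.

x_post = [0.6913, -2.7460]

step 1: x^-=[1.9594, -2.1700]  P^-=[0.7693 0.0958; 0.0958 0.7300]  H_jac=[0.2539 0.2292]  S=[0.4291]  K=[0.5063; 0.4467]  nu=[-0.5536]  x^+=[1.6791, -2.4173]  P^+=[0.6593 -0.0012; -0.0012 0.6444]
step 2: x^-=[1.2440, -2.4173]  P^-=[0.9098 0.1388; 0.1388 0.8644]  H_jac=[0.3271 0.1683]  S=[0.4671]  K=[0.6870; 0.4086]  nu=[-0.8045]  x^+=[0.6913, -2.7460]  P^+=[0.6893 0.0076; 0.0076 0.7864]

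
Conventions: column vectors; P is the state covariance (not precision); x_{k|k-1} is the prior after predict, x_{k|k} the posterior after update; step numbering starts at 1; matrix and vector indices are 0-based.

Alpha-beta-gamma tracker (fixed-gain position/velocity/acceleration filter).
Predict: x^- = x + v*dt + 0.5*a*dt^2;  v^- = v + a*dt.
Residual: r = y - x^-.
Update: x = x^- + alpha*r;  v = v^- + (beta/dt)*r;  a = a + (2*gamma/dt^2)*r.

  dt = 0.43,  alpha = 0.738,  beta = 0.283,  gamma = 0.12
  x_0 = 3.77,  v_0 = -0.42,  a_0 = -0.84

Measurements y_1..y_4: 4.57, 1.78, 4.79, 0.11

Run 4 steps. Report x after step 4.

x_post = 1.0860

step 1: x_pred=3.5117  r=1.0583  x^+=4.2927  v^+=-0.0847  a^+=0.5336
step 2: x_pred=4.3056  r=-2.5256  x^+=2.4417  v^+=-1.5175  a^+=-2.7447
step 3: x_pred=1.5355  r=3.2545  x^+=3.9373  v^+=-0.5557  a^+=1.4797
step 4: x_pred=3.8351  r=-3.7251  x^+=1.0860  v^+=-2.3711  a^+=-3.3555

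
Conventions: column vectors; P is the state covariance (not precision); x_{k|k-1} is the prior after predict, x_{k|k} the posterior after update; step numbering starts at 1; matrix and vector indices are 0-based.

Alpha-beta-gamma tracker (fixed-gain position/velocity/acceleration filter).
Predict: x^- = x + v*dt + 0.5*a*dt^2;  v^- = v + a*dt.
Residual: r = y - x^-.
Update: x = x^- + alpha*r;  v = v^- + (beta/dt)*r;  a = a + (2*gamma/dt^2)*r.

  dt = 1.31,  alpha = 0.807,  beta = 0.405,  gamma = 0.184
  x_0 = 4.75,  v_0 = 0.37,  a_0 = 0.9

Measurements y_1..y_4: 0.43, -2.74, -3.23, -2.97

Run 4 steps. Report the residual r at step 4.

step 1: x_pred=6.0069  r=-5.5769  x^+=1.5064  v^+=-0.1752  a^+=-0.2959
step 2: x_pred=1.0230  r=-3.7630  x^+=-2.0137  v^+=-1.7262  a^+=-1.1028
step 3: x_pred=-5.2213  r=1.9913  x^+=-3.6143  v^+=-2.5553  a^+=-0.6758
step 4: x_pred=-7.5416  r=4.5716  x^+=-3.8523  v^+=-2.0272  a^+=0.3045

resid = 4.5716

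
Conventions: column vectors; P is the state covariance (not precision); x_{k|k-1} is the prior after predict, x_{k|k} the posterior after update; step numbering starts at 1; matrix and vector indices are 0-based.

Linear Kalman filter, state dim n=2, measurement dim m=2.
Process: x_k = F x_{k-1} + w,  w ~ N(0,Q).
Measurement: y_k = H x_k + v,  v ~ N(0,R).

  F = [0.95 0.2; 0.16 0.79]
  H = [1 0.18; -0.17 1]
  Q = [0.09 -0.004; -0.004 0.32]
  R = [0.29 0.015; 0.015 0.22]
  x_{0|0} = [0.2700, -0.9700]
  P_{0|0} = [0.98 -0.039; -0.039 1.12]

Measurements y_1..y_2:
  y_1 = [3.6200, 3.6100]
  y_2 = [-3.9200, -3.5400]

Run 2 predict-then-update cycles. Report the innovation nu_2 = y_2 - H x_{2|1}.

innov = [-7.4302, -6.0295]

step 1: x^-=[0.0625, -0.7231]  P^-=[1.0044 0.2914; 0.2914 1.0342]  S=[1.4328 0.3129; 0.3129 1.1842]  K=[0.7592 -0.0987; 0.1610 0.7890]  nu=[3.6877, 4.3437]  x^+=[2.4333, 3.2978]  P^+=[0.2140 0.0260; 0.0260 0.1804]
step 2: x^-=[2.9712, 2.9946]  P^-=[0.3002 0.0774; 0.0774 0.4447]  S=[0.6325 0.1190; 0.1190 0.6470]  K=[0.5066 -0.0524; 0.1278 0.6434]  nu=[-7.4302, -6.0295]  x^+=[-0.4766, -1.8346]  P^+=[0.1425 0.0203; 0.0203 0.1469]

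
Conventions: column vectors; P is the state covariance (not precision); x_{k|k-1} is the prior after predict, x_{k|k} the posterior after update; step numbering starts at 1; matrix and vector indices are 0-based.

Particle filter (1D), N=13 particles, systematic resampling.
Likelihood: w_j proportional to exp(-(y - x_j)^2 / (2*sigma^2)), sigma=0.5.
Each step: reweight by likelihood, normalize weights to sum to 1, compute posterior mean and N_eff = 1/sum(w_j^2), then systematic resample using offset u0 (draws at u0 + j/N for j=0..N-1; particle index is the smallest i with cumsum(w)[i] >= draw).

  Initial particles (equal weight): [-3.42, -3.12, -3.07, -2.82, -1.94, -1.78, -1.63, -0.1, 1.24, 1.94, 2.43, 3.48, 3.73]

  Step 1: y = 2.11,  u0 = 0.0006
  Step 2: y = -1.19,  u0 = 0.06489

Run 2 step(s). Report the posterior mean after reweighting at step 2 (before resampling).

post_mean = 1.2409

step 1: w=[0.0000, 0.0000, 0.0000, 0.0000, 0.0000, 0.0000, 0.0000, 0.0000, 0.1096, 0.4702, 0.4059, 0.0117, 0.0026]  mean=2.0847  Neff=2.5128  idx=[8, 8, 9, 9, 9, 9, 9, 9, 10, 10, 10, 10, 10]
step 2: w=[0.4994, 0.4994, 0.0002, 0.0002, 0.0002, 0.0002, 0.0002, 0.0002, 0.0000, 0.0000, 0.0000, 0.0000, 0.0000]  mean=1.2409  Neff=2.0050  idx=[0, 0, 0, 0, 0, 0, 1, 1, 1, 1, 1, 1, 1]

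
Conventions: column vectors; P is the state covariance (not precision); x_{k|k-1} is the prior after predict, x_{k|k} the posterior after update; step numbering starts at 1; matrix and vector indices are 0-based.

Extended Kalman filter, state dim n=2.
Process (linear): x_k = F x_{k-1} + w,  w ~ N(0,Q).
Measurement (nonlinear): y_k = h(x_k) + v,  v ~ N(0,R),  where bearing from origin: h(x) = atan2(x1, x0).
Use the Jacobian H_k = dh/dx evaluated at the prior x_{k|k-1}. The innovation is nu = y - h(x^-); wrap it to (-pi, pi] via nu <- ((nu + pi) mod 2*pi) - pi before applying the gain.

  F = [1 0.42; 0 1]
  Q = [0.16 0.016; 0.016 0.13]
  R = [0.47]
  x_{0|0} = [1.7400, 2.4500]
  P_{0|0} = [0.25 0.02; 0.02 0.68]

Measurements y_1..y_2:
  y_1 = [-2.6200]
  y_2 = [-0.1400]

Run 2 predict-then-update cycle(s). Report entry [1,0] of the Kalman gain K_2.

K[1,0] = 0.1242

step 1: x^-=[2.7690, 2.4500]  P^-=[0.5468 0.3216; 0.3216 0.8100]  H_jac=[-0.1792 0.2026]  S=[0.4974]  K=[-0.0660; 0.2140]  nu=[2.9388]  x^+=[2.5749, 3.0788]  P^+=[0.5446 0.3286; 0.3286 0.7872]
step 2: x^-=[3.8680, 3.0788]  P^-=[1.1195 0.6753; 0.6753 0.9172]  H_jac=[-0.1260 0.1583]  S=[0.4838]  K=[-0.0706; 0.1242]  nu=[-0.8123]  x^+=[3.9254, 2.9779]  P^+=[1.1171 0.6795; 0.6795 0.9098]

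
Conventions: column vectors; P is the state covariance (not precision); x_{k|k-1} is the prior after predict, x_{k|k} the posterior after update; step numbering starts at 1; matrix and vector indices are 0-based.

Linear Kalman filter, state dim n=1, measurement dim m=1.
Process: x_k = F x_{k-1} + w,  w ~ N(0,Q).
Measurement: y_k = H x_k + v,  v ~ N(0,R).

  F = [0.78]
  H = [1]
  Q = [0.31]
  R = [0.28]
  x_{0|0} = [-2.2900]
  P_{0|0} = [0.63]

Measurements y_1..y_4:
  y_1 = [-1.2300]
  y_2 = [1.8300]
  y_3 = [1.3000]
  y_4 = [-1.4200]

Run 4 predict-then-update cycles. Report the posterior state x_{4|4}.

x_post = [-0.5324]

step 1: x^-=[-1.7862]  P^-=[0.6933]  S=[0.9733]  K=[0.7123]  nu=[0.5562]  x^+=[-1.3900]  P^+=[0.1994]
step 2: x^-=[-1.0842]  P^-=[0.4313]  S=[0.7113]  K=[0.6064]  nu=[2.9142]  x^+=[0.6829]  P^+=[0.1698]
step 3: x^-=[0.5327]  P^-=[0.4133]  S=[0.6933]  K=[0.5961]  nu=[0.7673]  x^+=[0.9901]  P^+=[0.1669]
step 4: x^-=[0.7723]  P^-=[0.4116]  S=[0.6916]  K=[0.5951]  nu=[-2.1923]  x^+=[-0.5324]  P^+=[0.1666]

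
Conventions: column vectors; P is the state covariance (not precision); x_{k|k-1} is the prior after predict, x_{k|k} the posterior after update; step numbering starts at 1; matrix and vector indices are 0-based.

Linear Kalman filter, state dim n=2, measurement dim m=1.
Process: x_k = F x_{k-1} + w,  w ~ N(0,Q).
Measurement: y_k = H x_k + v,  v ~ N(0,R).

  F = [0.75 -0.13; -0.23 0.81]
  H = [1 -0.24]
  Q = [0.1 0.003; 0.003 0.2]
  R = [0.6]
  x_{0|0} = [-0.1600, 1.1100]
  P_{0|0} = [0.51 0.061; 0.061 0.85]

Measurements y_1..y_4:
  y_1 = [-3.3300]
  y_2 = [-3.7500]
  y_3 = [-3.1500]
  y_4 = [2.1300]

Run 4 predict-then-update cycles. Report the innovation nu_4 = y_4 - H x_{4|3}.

innov = [4.5188]

step 1: x^-=[-0.2643, 0.9359]  P^-=[0.3893 -0.1356; -0.1356 0.7619]  S=[1.0983]  K=[0.3841; -0.2900]  nu=[-2.8411]  x^+=[-1.3556, 1.7597]  P^+=[0.2273 -0.0133; -0.0133 0.6696]
step 2: x^-=[-1.2455, 1.7371]  P^-=[0.2418 -0.1152; -0.1152 0.6563]  S=[0.9348]  K=[0.2882; -0.2917]  nu=[-2.0876]  x^+=[-1.8471, 2.3461]  P^+=[0.1641 -0.0366; -0.0366 0.5768]
step 3: x^-=[-1.6903, 2.3251]  P^-=[0.2092 -0.1094; -0.1094 0.6007]  S=[0.8963]  K=[0.2627; -0.2829]  nu=[-0.9017]  x^+=[-1.9272, 2.5802]  P^+=[0.1474 -0.0428; -0.0428 0.5290]
step 4: x^-=[-1.7808, 2.5332]  P^-=[0.2002 -0.1054; -0.1054 0.5708]  S=[0.8836]  K=[0.2551; -0.2743]  nu=[4.5188]  x^+=[-0.6278, 1.2937]  P^+=[0.1426 -0.0435; -0.0435 0.5043]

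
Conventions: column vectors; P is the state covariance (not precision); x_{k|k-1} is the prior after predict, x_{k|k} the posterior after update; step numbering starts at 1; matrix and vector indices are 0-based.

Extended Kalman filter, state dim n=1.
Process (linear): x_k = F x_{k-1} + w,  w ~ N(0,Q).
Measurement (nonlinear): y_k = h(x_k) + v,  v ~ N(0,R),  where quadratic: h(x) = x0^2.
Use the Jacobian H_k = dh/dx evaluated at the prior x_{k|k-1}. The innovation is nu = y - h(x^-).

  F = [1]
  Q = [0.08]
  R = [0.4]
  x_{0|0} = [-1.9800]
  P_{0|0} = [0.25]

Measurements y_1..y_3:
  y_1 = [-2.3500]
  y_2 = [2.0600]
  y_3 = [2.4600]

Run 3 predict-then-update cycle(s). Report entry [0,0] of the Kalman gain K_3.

step 1: x^-=[-1.9800]  P^-=[0.3300]  H_jac=[-3.9600]  S=[5.5749]  K=[-0.2344]  nu=[-6.2704]  x^+=[-0.5102]  P^+=[0.0237]
step 2: x^-=[-0.5102]  P^-=[0.1037]  H_jac=[-1.0204]  S=[0.5079]  K=[-0.2083]  nu=[1.7997]  x^+=[-0.8850]  P^+=[0.0816]
step 3: x^-=[-0.8850]  P^-=[0.1616]  H_jac=[-1.7700]  S=[0.9064]  K=[-0.3157]  nu=[1.6768]  x^+=[-1.4143]  P^+=[0.0713]

K[0,0] = -0.3157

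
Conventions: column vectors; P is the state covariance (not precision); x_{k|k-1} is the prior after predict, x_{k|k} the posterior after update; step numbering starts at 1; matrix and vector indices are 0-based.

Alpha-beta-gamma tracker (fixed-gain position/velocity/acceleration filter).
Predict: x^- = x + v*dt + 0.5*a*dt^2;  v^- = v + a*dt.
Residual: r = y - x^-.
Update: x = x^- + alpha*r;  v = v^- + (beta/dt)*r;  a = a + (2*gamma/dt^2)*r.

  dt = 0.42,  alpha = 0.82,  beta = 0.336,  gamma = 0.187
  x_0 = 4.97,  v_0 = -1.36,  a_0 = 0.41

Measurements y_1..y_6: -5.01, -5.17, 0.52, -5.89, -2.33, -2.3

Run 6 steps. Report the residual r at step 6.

step 1: x_pred=4.4350  r=-9.4450  x^+=-3.3099  v^+=-8.7438  a^+=-19.6150
step 2: x_pred=-8.7123  r=3.5423  x^+=-5.8076  v^+=-14.1482  a^+=-12.1046
step 3: x_pred=-12.8175  r=13.3375  x^+=-1.8807  v^+=-8.5622  a^+=16.1733
step 4: x_pred=-4.0504  r=-1.8396  x^+=-5.5589  v^+=-3.2411  a^+=12.2729
step 5: x_pred=-5.8376  r=3.5076  x^+=-2.9614  v^+=4.7197  a^+=19.7098
step 6: x_pred=0.7593  r=-3.0593  x^+=-1.7493  v^+=10.5504  a^+=13.2235

resid = -3.0593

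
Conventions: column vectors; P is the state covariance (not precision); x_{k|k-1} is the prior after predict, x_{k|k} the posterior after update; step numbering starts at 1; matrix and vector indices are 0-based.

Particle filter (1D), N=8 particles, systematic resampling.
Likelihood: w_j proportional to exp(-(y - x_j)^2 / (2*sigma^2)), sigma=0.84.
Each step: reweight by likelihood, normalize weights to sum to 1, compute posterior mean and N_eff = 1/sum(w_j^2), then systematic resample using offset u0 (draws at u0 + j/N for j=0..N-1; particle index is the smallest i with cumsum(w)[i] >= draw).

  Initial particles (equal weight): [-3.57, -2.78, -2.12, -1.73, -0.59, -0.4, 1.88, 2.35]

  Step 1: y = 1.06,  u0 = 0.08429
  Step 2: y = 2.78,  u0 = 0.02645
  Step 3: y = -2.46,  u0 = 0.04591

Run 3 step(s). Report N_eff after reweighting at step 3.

step 1: w=[0.0000, 0.0000, 0.0006, 0.0031, 0.1118, 0.1699, 0.4779, 0.2367]  mean=1.3140  Neff=3.0696  idx=[4, 5, 6, 6, 6, 6, 7, 7]
step 2: w=[0.0001, 0.0002, 0.1405, 0.1405, 0.1405, 0.1405, 0.2188, 0.2188]  mean=2.0851  Neff=5.7224  idx=[2, 3, 3, 4, 5, 6, 6, 7]
step 3: w=[0.1945, 0.1945, 0.1945, 0.1945, 0.1945, 0.0092, 0.0092, 0.0092]  mean=1.8930  Neff=5.2818  idx=[0, 0, 1, 2, 2, 3, 4, 4]

N_eff = 5.2818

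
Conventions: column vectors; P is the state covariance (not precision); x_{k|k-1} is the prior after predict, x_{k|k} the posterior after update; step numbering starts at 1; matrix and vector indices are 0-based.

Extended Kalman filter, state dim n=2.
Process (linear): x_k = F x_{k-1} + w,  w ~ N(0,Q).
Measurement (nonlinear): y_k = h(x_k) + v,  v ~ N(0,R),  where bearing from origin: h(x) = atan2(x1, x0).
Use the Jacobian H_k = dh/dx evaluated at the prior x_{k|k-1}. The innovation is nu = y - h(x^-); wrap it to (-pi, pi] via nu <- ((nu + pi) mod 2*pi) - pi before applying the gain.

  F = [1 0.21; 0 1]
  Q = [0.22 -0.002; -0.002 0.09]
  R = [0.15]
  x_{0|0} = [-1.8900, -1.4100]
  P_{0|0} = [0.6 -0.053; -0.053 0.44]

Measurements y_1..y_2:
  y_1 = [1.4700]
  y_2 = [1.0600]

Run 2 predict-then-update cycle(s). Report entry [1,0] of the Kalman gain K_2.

K[1,0] = -0.7438

step 1: x^-=[-2.1861, -1.4100]  P^-=[0.8171 0.0374; 0.0374 0.5300]  H_jac=[0.2084 -0.3230]  S=[0.2358]  K=[0.6710; -0.6932]  nu=[-2.2444]  x^+=[-3.6920, 0.1458]  P^+=[0.7110 0.1470; 0.1470 0.4167]
step 2: x^-=[-3.6614, 0.1458]  P^-=[1.0112 0.2326; 0.2326 0.5067]  H_jac=[-0.0109 -0.2727]  S=[0.1892]  K=[-0.3933; -0.7438]  nu=[-2.0418]  x^+=[-2.8584, 1.6644]  P^+=[0.9819 0.1772; 0.1772 0.4021]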